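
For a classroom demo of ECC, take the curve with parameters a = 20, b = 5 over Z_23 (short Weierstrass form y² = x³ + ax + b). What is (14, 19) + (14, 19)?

tangent at (14, 19): λ = (3·14² + 20)/(2·19) ≡ 10/15. 15⁻¹ ≡ 20 (mod 23), so λ ≡ 10·20 ≡ 16.
  x = λ² - 14 - 14 = 256 - 28 ≡ 21; y = λ·(14 - 21) - 19 ≡ 7. → (21, 7)

(21, 7)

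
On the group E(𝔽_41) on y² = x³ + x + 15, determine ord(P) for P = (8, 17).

7

2P: tangent at (8, 17): λ = (3·8² + 1)/(2·17) ≡ 29/34. 34⁻¹ ≡ 35 (mod 41) since 34·35 = 1190 ≡ 1, so λ ≡ 29·35 ≡ 31.
  x = λ² - 8 - 8 = 961 - 16 ≡ 2; y = λ·(8 - 2) - 17 ≡ 5. → (2, 5)
3P: (2, 5) + (8, 17). λ = (17 - 5)/(8 - 2) ≡ 12/6 mod 41. 6⁻¹ ≡ 7 (mod 41) since 6·7 = 42 ≡ 1, so λ ≡ 2.
  x = λ² - 2 - 8 = 4 - 10 ≡ 35; y = λ·(2 - 35) - 5 ≡ 11. → (35, 11)
4P: (35, 11) + (8, 17). λ = (17 - 11)/(8 - 35) ≡ 6/14 mod 41. 14⁻¹ ≡ 3 (mod 41), so λ ≡ 18.
  x = λ² - 35 - 8 = 324 - 43 ≡ 35; y = λ·(35 - 35) - 11 ≡ 30. → (35, 30)
5P: (35, 30) + (8, 17). λ = (17 - 30)/(8 - 35) ≡ 28/14 mod 41. 14⁻¹ ≡ 3 (mod 41) since 14·3 = 42 ≡ 1, so λ ≡ 2.
  x = λ² - 35 - 8 = 4 - 43 ≡ 2; y = λ·(35 - 2) - 30 ≡ 36. → (2, 36)
6P: (2, 36) + (8, 17). λ = (17 - 36)/(8 - 2) ≡ 22/6 mod 41. 6⁻¹ ≡ 7 (mod 41) since 6·7 = 42 ≡ 1, so λ ≡ 31.
  x = λ² - 2 - 8 = 961 - 10 ≡ 8; y = λ·(2 - 8) - 36 ≡ 24. → (8, 24)
7P: (8, 24) + (8, 17): same x and y₁ ≡ -y₂, so the sum is 𝒪.
7P = 𝒪, so the order is 7.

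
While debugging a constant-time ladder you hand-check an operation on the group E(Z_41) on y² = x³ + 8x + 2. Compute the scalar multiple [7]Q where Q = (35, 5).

Repeated addition: build up to 7Q.
2Q: tangent at (35, 5): λ = (3·35² + 8)/(2·5) ≡ 34/10. 10⁻¹ ≡ 37 (mod 41), so λ ≡ 34·37 ≡ 28.
  x = λ² - 35 - 35 = 784 - 70 ≡ 17; y = λ·(35 - 17) - 5 ≡ 7. → (17, 7)
3Q: (17, 7) + (35, 5). λ = (5 - 7)/(35 - 17) ≡ 39/18 mod 41. 18⁻¹ ≡ 16 (mod 41), so λ ≡ 9.
  x = λ² - 17 - 35 = 81 - 52 ≡ 29; y = λ·(17 - 29) - 7 ≡ 8. → (29, 8)
4Q: (29, 8) + (35, 5). λ = (5 - 8)/(35 - 29) ≡ 38/6 mod 41. 6⁻¹ ≡ 7 (mod 41), so λ ≡ 20.
  x = λ² - 29 - 35 = 400 - 64 ≡ 8; y = λ·(29 - 8) - 8 ≡ 2. → (8, 2)
5Q: (8, 2) + (35, 5). λ = (5 - 2)/(35 - 8) ≡ 3/27 mod 41. 27⁻¹ ≡ 38 (mod 41), so λ ≡ 32.
  x = λ² - 8 - 35 = 1024 - 43 ≡ 38; y = λ·(8 - 38) - 2 ≡ 22. → (38, 22)
6Q: (38, 22) + (35, 5). λ = (5 - 22)/(35 - 38) ≡ 24/38 mod 41. 38⁻¹ ≡ 27 (mod 41) since 38·27 = 1026 ≡ 1, so λ ≡ 33.
  x = λ² - 38 - 35 = 1089 - 73 ≡ 32; y = λ·(38 - 32) - 22 ≡ 12. → (32, 12)
7Q: (32, 12) + (35, 5). λ = (5 - 12)/(35 - 32) ≡ 34/3 mod 41. 3⁻¹ ≡ 14 (mod 41) since 3·14 = 42 ≡ 1, so λ ≡ 25.
  x = λ² - 32 - 35 = 625 - 67 ≡ 25; y = λ·(32 - 25) - 12 ≡ 40. → (25, 40)

(25, 40)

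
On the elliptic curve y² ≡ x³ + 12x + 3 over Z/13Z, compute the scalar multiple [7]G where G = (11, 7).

(11, 6)

Double-and-add on 7 = (111)₂. Start with G = (11, 7) for the leading 1-bit.
double: tangent at (11, 7): λ = (3·11² + 12)/(2·7) ≡ 11/1. 1⁻¹ ≡ 1 (mod 13), so λ ≡ 11·1 ≡ 11.
  x = λ² - 11 - 11 = 121 - 22 ≡ 8; y = λ·(11 - 8) - 7 ≡ 0. → (8, 0)
add G: (8, 0) + (11, 7). λ = (7 - 0)/(11 - 8) ≡ 7/3 mod 13. 3⁻¹ ≡ 9 (mod 13), so λ ≡ 11.
  x = λ² - 8 - 11 = 121 - 19 ≡ 11; y = λ·(8 - 11) - 0 ≡ 6. → (11, 6)
double: tangent at (11, 6): λ = (3·11² + 12)/(2·6) ≡ 11/12. 12⁻¹ ≡ 12 (mod 13) since 12·12 = 144 ≡ 1, so λ ≡ 11·12 ≡ 2.
  x = λ² - 11 - 11 = 4 - 22 ≡ 8; y = λ·(11 - 8) - 6 ≡ 0. → (8, 0)
add G: (8, 0) + (11, 7). λ = (7 - 0)/(11 - 8) ≡ 7/3 mod 13. 3⁻¹ ≡ 9 (mod 13), so λ ≡ 11.
  x = λ² - 8 - 11 = 121 - 19 ≡ 11; y = λ·(8 - 11) - 0 ≡ 6. → (11, 6)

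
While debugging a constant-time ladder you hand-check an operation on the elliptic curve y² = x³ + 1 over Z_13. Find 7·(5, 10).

Write P = (5, 10).
Repeated addition: build up to 7P.
2P: tangent at (5, 10): λ = (3·5² + 0)/(2·10) ≡ 10/7. 7⁻¹ ≡ 2 (mod 13) since 7·2 = 14 ≡ 1, so λ ≡ 10·2 ≡ 7.
  x = λ² - 5 - 5 = 49 - 10 ≡ 0; y = λ·(5 - 0) - 10 ≡ 12. → (0, 12)
3P: (0, 12) + (5, 10). λ = (10 - 12)/(5 - 0) ≡ 11/5 mod 13. 5⁻¹ ≡ 8 (mod 13) since 5·8 = 40 ≡ 1, so λ ≡ 10.
  x = λ² - 0 - 5 = 100 - 5 ≡ 4; y = λ·(0 - 4) - 12 ≡ 0. → (4, 0)
4P: (4, 0) + (5, 10). λ = (10 - 0)/(5 - 4) ≡ 10/1 mod 13. 1⁻¹ ≡ 1 (mod 13), so λ ≡ 10.
  x = λ² - 4 - 5 = 100 - 9 ≡ 0; y = λ·(4 - 0) - 0 ≡ 1. → (0, 1)
5P: (0, 1) + (5, 10). λ = (10 - 1)/(5 - 0) ≡ 9/5 mod 13. 5⁻¹ ≡ 8 (mod 13) since 5·8 = 40 ≡ 1, so λ ≡ 7.
  x = λ² - 0 - 5 = 49 - 5 ≡ 5; y = λ·(0 - 5) - 1 ≡ 3. → (5, 3)
6P: (5, 3) + (5, 10): same x and y₁ ≡ -y₂, so the sum is 𝒪.
7P: 𝒪 + (5, 10) = (5, 10) (identity).

(5, 10)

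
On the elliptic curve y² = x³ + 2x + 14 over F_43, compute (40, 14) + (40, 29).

O

The two points share x = 40 and their y-coordinates satisfy 14 + 29 ≡ 0 (mod 43), so they are inverses. Their sum is the point at infinity.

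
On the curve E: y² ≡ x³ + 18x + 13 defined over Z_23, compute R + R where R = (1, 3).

(16, 2)

tangent at (1, 3): λ = (3·1² + 18)/(2·3) ≡ 21/6. 6⁻¹ ≡ 4 (mod 23) since 6·4 = 24 ≡ 1, so λ ≡ 21·4 ≡ 15.
  x = λ² - 1 - 1 = 225 - 2 ≡ 16; y = λ·(1 - 16) - 3 ≡ 2. → (16, 2)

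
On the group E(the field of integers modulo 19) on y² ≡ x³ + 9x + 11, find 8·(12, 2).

Write Q = (12, 2).
Double-and-add on 8 = (1000)₂. Start with Q = (12, 2) for the leading 1-bit.
double: tangent at (12, 2): λ = (3·12² + 9)/(2·2) ≡ 4/4. 4⁻¹ ≡ 5 (mod 19) since 4·5 = 20 ≡ 1, so λ ≡ 4·5 ≡ 1.
  x = λ² - 12 - 12 = 1 - 24 ≡ 15; y = λ·(12 - 15) - 2 ≡ 14. → (15, 14)
double: tangent at (15, 14): λ = (3·15² + 9)/(2·14) ≡ 0/9. 9⁻¹ ≡ 17 (mod 19), so λ ≡ 0·17 ≡ 0.
  x = λ² - 15 - 15 = 0 - 30 ≡ 8; y = λ·(15 - 8) - 14 ≡ 5. → (8, 5)
double: tangent at (8, 5): λ = (3·8² + 9)/(2·5) ≡ 11/10. 10⁻¹ ≡ 2 (mod 19), so λ ≡ 11·2 ≡ 3.
  x = λ² - 8 - 8 = 9 - 16 ≡ 12; y = λ·(8 - 12) - 5 ≡ 2. → (12, 2)

(12, 2)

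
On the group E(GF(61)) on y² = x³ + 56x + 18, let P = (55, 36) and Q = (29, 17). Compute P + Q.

(55, 36) + (29, 17). λ = (17 - 36)/(29 - 55) ≡ 42/35 mod 61. 35⁻¹ ≡ 7 (mod 61) since 35·7 = 245 ≡ 1, so λ ≡ 50.
  x = λ² - 55 - 29 = 2500 - 84 ≡ 37; y = λ·(55 - 37) - 36 ≡ 10. → (37, 10)

(37, 10)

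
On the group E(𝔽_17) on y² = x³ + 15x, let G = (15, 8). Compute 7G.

(2, 15)

Repeated addition: build up to 7G.
2G: tangent at (15, 8): λ = (3·15² + 15)/(2·8) ≡ 10/16. 16⁻¹ ≡ 16 (mod 17) since 16·16 = 256 ≡ 1, so λ ≡ 10·16 ≡ 7.
  x = λ² - 15 - 15 = 49 - 30 ≡ 2; y = λ·(15 - 2) - 8 ≡ 15. → (2, 15)
3G: (2, 15) + (15, 8). λ = (8 - 15)/(15 - 2) ≡ 10/13 mod 17. 13⁻¹ ≡ 4 (mod 17) since 13·4 = 52 ≡ 1, so λ ≡ 6.
  x = λ² - 2 - 15 = 36 - 17 ≡ 2; y = λ·(2 - 2) - 15 ≡ 2. → (2, 2)
4G: (2, 2) + (15, 8). λ = (8 - 2)/(15 - 2) ≡ 6/13 mod 17. 13⁻¹ ≡ 4 (mod 17), so λ ≡ 7.
  x = λ² - 2 - 15 = 49 - 17 ≡ 15; y = λ·(2 - 15) - 2 ≡ 9. → (15, 9)
5G: (15, 9) + (15, 8): same x and y₁ ≡ -y₂, so the sum is O.
6G: O + (15, 8) = (15, 8) (identity).
7G: tangent at (15, 8): λ = (3·15² + 15)/(2·8) ≡ 10/16. 16⁻¹ ≡ 16 (mod 17), so λ ≡ 10·16 ≡ 7.
  x = λ² - 15 - 15 = 49 - 30 ≡ 2; y = λ·(15 - 2) - 8 ≡ 15. → (2, 15)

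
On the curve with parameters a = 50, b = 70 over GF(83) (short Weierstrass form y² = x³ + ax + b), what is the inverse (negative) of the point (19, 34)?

-(19, 34) = (19, -34 mod 83) = (19, 49).

(19, 49)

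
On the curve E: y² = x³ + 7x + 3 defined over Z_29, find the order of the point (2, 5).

6

2P: tangent at (2, 5): λ = (3·2² + 7)/(2·5) ≡ 19/10. 10⁻¹ ≡ 3 (mod 29), so λ ≡ 19·3 ≡ 28.
  x = λ² - 2 - 2 = 784 - 4 ≡ 26; y = λ·(2 - 26) - 5 ≡ 19. → (26, 19)
3P: (26, 19) + (2, 5). λ = (5 - 19)/(2 - 26) ≡ 15/5 mod 29. 5⁻¹ ≡ 6 (mod 29) since 5·6 = 30 ≡ 1, so λ ≡ 3.
  x = λ² - 26 - 2 = 9 - 28 ≡ 10; y = λ·(26 - 10) - 19 ≡ 0. → (10, 0)
4P: (10, 0) + (2, 5). λ = (5 - 0)/(2 - 10) ≡ 5/21 mod 29. 21⁻¹ ≡ 18 (mod 29), so λ ≡ 3.
  x = λ² - 10 - 2 = 9 - 12 ≡ 26; y = λ·(10 - 26) - 0 ≡ 10. → (26, 10)
5P: (26, 10) + (2, 5). λ = (5 - 10)/(2 - 26) ≡ 24/5 mod 29. 5⁻¹ ≡ 6 (mod 29), so λ ≡ 28.
  x = λ² - 26 - 2 = 784 - 28 ≡ 2; y = λ·(26 - 2) - 10 ≡ 24. → (2, 24)
6P: (2, 24) + (2, 5): same x and y₁ ≡ -y₂, so the sum is O.
6P = O, so the order is 6.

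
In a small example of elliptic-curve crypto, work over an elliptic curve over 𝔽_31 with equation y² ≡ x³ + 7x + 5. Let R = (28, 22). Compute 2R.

(0, 25)

tangent at (28, 22): λ = (3·28² + 7)/(2·22) ≡ 3/13. 13⁻¹ ≡ 12 (mod 31), so λ ≡ 3·12 ≡ 5.
  x = λ² - 28 - 28 = 25 - 56 ≡ 0; y = λ·(28 - 0) - 22 ≡ 25. → (0, 25)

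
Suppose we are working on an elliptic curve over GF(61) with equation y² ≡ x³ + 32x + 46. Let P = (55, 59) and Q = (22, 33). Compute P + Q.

(58, 44)

(55, 59) + (22, 33). λ = (33 - 59)/(22 - 55) ≡ 35/28 mod 61. 28⁻¹ ≡ 24 (mod 61) since 28·24 = 672 ≡ 1, so λ ≡ 47.
  x = λ² - 55 - 22 = 2209 - 77 ≡ 58; y = λ·(55 - 58) - 59 ≡ 44. → (58, 44)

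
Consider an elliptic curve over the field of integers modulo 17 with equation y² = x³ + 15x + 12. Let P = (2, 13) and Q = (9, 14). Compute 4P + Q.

(4, 0)

First 4P:
Double-and-add on 4 = (100)₂. Start with P = (2, 13) for the leading 1-bit.
double: tangent at (2, 13): λ = (3·2² + 15)/(2·13) ≡ 10/9. 9⁻¹ ≡ 2 (mod 17), so λ ≡ 10·2 ≡ 3.
  x = λ² - 2 - 2 = 9 - 4 ≡ 5; y = λ·(2 - 5) - 13 ≡ 12. → (5, 12)
double: tangent at (5, 12): λ = (3·5² + 15)/(2·12) ≡ 5/7. 7⁻¹ ≡ 5 (mod 17) since 7·5 = 35 ≡ 1, so λ ≡ 5·5 ≡ 8.
  x = λ² - 5 - 5 = 64 - 10 ≡ 3; y = λ·(5 - 3) - 12 ≡ 4. → (3, 4)
4P = (3, 4).
Finally 4P + Q:
(3, 4) + (9, 14). λ = (14 - 4)/(9 - 3) ≡ 10/6 mod 17. 6⁻¹ ≡ 3 (mod 17) since 6·3 = 18 ≡ 1, so λ ≡ 13.
  x = λ² - 3 - 9 = 169 - 12 ≡ 4; y = λ·(3 - 4) - 4 ≡ 0. → (4, 0)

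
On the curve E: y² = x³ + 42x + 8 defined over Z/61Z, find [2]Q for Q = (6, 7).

(53, 21)

tangent at (6, 7): λ = (3·6² + 42)/(2·7) ≡ 28/14. 14⁻¹ ≡ 48 (mod 61), so λ ≡ 28·48 ≡ 2.
  x = λ² - 6 - 6 = 4 - 12 ≡ 53; y = λ·(6 - 53) - 7 ≡ 21. → (53, 21)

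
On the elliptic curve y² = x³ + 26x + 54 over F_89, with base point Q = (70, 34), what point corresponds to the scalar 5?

(71, 42)

Double-and-add on 5 = (101)₂. Start with Q = (70, 34) for the leading 1-bit.
double: tangent at (70, 34): λ = (3·70² + 26)/(2·34) ≡ 41/68. 68⁻¹ ≡ 72 (mod 89) since 68·72 = 4896 ≡ 1, so λ ≡ 41·72 ≡ 15.
  x = λ² - 70 - 70 = 225 - 140 ≡ 85; y = λ·(70 - 85) - 34 ≡ 8. → (85, 8)
double: tangent at (85, 8): λ = (3·85² + 26)/(2·8) ≡ 74/16. 16⁻¹ ≡ 39 (mod 89) since 16·39 = 624 ≡ 1, so λ ≡ 74·39 ≡ 38.
  x = λ² - 85 - 85 = 1444 - 170 ≡ 28; y = λ·(85 - 28) - 8 ≡ 22. → (28, 22)
add Q: (28, 22) + (70, 34). λ = (34 - 22)/(70 - 28) ≡ 12/42 mod 89. 42⁻¹ ≡ 53 (mod 89), so λ ≡ 13.
  x = λ² - 28 - 70 = 169 - 98 ≡ 71; y = λ·(28 - 71) - 22 ≡ 42. → (71, 42)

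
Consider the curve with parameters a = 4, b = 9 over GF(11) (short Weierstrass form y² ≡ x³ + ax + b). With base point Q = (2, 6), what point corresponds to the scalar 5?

Repeated addition: build up to 5Q.
2Q: tangent at (2, 6): λ = (3·2² + 4)/(2·6) ≡ 5/1. 1⁻¹ ≡ 1 (mod 11), so λ ≡ 5·1 ≡ 5.
  x = λ² - 2 - 2 = 25 - 4 ≡ 10; y = λ·(2 - 10) - 6 ≡ 9. → (10, 9)
3Q: (10, 9) + (2, 6). λ = (6 - 9)/(2 - 10) ≡ 8/3 mod 11. 3⁻¹ ≡ 4 (mod 11), so λ ≡ 10.
  x = λ² - 10 - 2 = 100 - 12 ≡ 0; y = λ·(10 - 0) - 9 ≡ 3. → (0, 3)
4Q: (0, 3) + (2, 6). λ = (6 - 3)/(2 - 0) ≡ 3/2 mod 11. 2⁻¹ ≡ 6 (mod 11) since 2·6 = 12 ≡ 1, so λ ≡ 7.
  x = λ² - 0 - 2 = 49 - 2 ≡ 3; y = λ·(0 - 3) - 3 ≡ 9. → (3, 9)
5Q: (3, 9) + (2, 6). λ = (6 - 9)/(2 - 3) ≡ 8/10 mod 11. 10⁻¹ ≡ 10 (mod 11) since 10·10 = 100 ≡ 1, so λ ≡ 3.
  x = λ² - 3 - 2 = 9 - 5 ≡ 4; y = λ·(3 - 4) - 9 ≡ 10. → (4, 10)

(4, 10)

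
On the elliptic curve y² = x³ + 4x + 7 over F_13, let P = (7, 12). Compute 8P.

(7, 12)

Repeated addition: build up to 8P.
2P: tangent at (7, 12): λ = (3·7² + 4)/(2·12) ≡ 8/11. 11⁻¹ ≡ 6 (mod 13), so λ ≡ 8·6 ≡ 9.
  x = λ² - 7 - 7 = 81 - 14 ≡ 2; y = λ·(7 - 2) - 12 ≡ 7. → (2, 7)
3P: (2, 7) + (7, 12). λ = (12 - 7)/(7 - 2) ≡ 5/5 mod 13. 5⁻¹ ≡ 8 (mod 13), so λ ≡ 1.
  x = λ² - 2 - 7 = 1 - 9 ≡ 5; y = λ·(2 - 5) - 7 ≡ 3. → (5, 3)
4P: (5, 3) + (7, 12). λ = (12 - 3)/(7 - 5) ≡ 9/2 mod 13. 2⁻¹ ≡ 7 (mod 13) since 2·7 = 14 ≡ 1, so λ ≡ 11.
  x = λ² - 5 - 7 = 121 - 12 ≡ 5; y = λ·(5 - 5) - 3 ≡ 10. → (5, 10)
5P: (5, 10) + (7, 12). λ = (12 - 10)/(7 - 5) ≡ 2/2 mod 13. 2⁻¹ ≡ 7 (mod 13), so λ ≡ 1.
  x = λ² - 5 - 7 = 1 - 12 ≡ 2; y = λ·(5 - 2) - 10 ≡ 6. → (2, 6)
6P: (2, 6) + (7, 12). λ = (12 - 6)/(7 - 2) ≡ 6/5 mod 13. 5⁻¹ ≡ 8 (mod 13) since 5·8 = 40 ≡ 1, so λ ≡ 9.
  x = λ² - 2 - 7 = 81 - 9 ≡ 7; y = λ·(2 - 7) - 6 ≡ 1. → (7, 1)
7P: (7, 1) + (7, 12): same x and y₁ ≡ -y₂, so the sum is the point at infinity.
8P: the point at infinity + (7, 12) = (7, 12) (identity).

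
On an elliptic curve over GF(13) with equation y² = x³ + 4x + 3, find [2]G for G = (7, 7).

(11, 0)

tangent at (7, 7): λ = (3·7² + 4)/(2·7) ≡ 8/1. 1⁻¹ ≡ 1 (mod 13), so λ ≡ 8·1 ≡ 8.
  x = λ² - 7 - 7 = 64 - 14 ≡ 11; y = λ·(7 - 11) - 7 ≡ 0. → (11, 0)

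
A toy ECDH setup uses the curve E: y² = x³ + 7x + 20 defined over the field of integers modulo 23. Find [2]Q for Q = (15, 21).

(20, 15)

tangent at (15, 21): λ = (3·15² + 7)/(2·21) ≡ 15/19. 19⁻¹ ≡ 17 (mod 23), so λ ≡ 15·17 ≡ 2.
  x = λ² - 15 - 15 = 4 - 30 ≡ 20; y = λ·(15 - 20) - 21 ≡ 15. → (20, 15)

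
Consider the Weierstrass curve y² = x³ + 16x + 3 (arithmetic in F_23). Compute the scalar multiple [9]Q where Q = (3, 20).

Repeated addition: build up to 9Q.
2Q: tangent at (3, 20): λ = (3·3² + 16)/(2·20) ≡ 20/17. 17⁻¹ ≡ 19 (mod 23), so λ ≡ 20·19 ≡ 12.
  x = λ² - 3 - 3 = 144 - 6 ≡ 0; y = λ·(3 - 0) - 20 ≡ 16. → (0, 16)
3Q: (0, 16) + (3, 20). λ = (20 - 16)/(3 - 0) ≡ 4/3 mod 23. 3⁻¹ ≡ 8 (mod 23), so λ ≡ 9.
  x = λ² - 0 - 3 = 81 - 3 ≡ 9; y = λ·(0 - 9) - 16 ≡ 18. → (9, 18)
4Q: (9, 18) + (3, 20). λ = (20 - 18)/(3 - 9) ≡ 2/17 mod 23. 17⁻¹ ≡ 19 (mod 23), so λ ≡ 15.
  x = λ² - 9 - 3 = 225 - 12 ≡ 6; y = λ·(9 - 6) - 18 ≡ 4. → (6, 4)
5Q: (6, 4) + (3, 20). λ = (20 - 4)/(3 - 6) ≡ 16/20 mod 23. 20⁻¹ ≡ 15 (mod 23), so λ ≡ 10.
  x = λ² - 6 - 3 = 100 - 9 ≡ 22; y = λ·(6 - 22) - 4 ≡ 20. → (22, 20)
6Q: (22, 20) + (3, 20). λ = (20 - 20)/(3 - 22) ≡ 0/4 mod 23. 4⁻¹ ≡ 6 (mod 23), so λ ≡ 0.
  x = λ² - 22 - 3 = 0 - 25 ≡ 21; y = λ·(22 - 21) - 20 ≡ 3. → (21, 3)
7Q: (21, 3) + (3, 20). λ = (20 - 3)/(3 - 21) ≡ 17/5 mod 23. 5⁻¹ ≡ 14 (mod 23), so λ ≡ 8.
  x = λ² - 21 - 3 = 64 - 24 ≡ 17; y = λ·(21 - 17) - 3 ≡ 6. → (17, 6)
8Q: (17, 6) + (3, 20). λ = (20 - 6)/(3 - 17) ≡ 14/9 mod 23. 9⁻¹ ≡ 18 (mod 23) since 9·18 = 162 ≡ 1, so λ ≡ 22.
  x = λ² - 17 - 3 = 484 - 20 ≡ 4; y = λ·(17 - 4) - 6 ≡ 4. → (4, 4)
9Q: (4, 4) + (3, 20). λ = (20 - 4)/(3 - 4) ≡ 16/22 mod 23. 22⁻¹ ≡ 22 (mod 23) since 22·22 = 484 ≡ 1, so λ ≡ 7.
  x = λ² - 4 - 3 = 49 - 7 ≡ 19; y = λ·(4 - 19) - 4 ≡ 6. → (19, 6)

(19, 6)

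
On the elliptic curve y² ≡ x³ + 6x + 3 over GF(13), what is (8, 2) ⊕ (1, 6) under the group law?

(8, 2) + (1, 6). λ = (6 - 2)/(1 - 8) ≡ 4/6 mod 13. 6⁻¹ ≡ 11 (mod 13), so λ ≡ 5.
  x = λ² - 8 - 1 = 25 - 9 ≡ 3; y = λ·(8 - 3) - 2 ≡ 10. → (3, 10)

(3, 10)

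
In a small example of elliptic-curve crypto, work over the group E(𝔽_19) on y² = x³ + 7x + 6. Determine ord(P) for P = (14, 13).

2P: tangent at (14, 13): λ = (3·14² + 7)/(2·13) ≡ 6/7. 7⁻¹ ≡ 11 (mod 19), so λ ≡ 6·11 ≡ 9.
  x = λ² - 14 - 14 = 81 - 28 ≡ 15; y = λ·(14 - 15) - 13 ≡ 16. → (15, 16)
3P: (15, 16) + (14, 13). λ = (13 - 16)/(14 - 15) ≡ 16/18 mod 19. 18⁻¹ ≡ 18 (mod 19) since 18·18 = 324 ≡ 1, so λ ≡ 3.
  x = λ² - 15 - 14 = 9 - 29 ≡ 18; y = λ·(15 - 18) - 16 ≡ 13. → (18, 13)
4P: (18, 13) + (14, 13). λ = (13 - 13)/(14 - 18) ≡ 0/15 mod 19. 15⁻¹ ≡ 14 (mod 19), so λ ≡ 0.
  x = λ² - 18 - 14 = 0 - 32 ≡ 6; y = λ·(18 - 6) - 13 ≡ 6. → (6, 6)
5P: (6, 6) + (14, 13). λ = (13 - 6)/(14 - 6) ≡ 7/8 mod 19. 8⁻¹ ≡ 12 (mod 19), so λ ≡ 8.
  x = λ² - 6 - 14 = 64 - 20 ≡ 6; y = λ·(6 - 6) - 6 ≡ 13. → (6, 13)
6P: (6, 13) + (14, 13). λ = (13 - 13)/(14 - 6) ≡ 0/8 mod 19. 8⁻¹ ≡ 12 (mod 19), so λ ≡ 0.
  x = λ² - 6 - 14 = 0 - 20 ≡ 18; y = λ·(6 - 18) - 13 ≡ 6. → (18, 6)
7P: (18, 6) + (14, 13). λ = (13 - 6)/(14 - 18) ≡ 7/15 mod 19. 15⁻¹ ≡ 14 (mod 19), so λ ≡ 3.
  x = λ² - 18 - 14 = 9 - 32 ≡ 15; y = λ·(18 - 15) - 6 ≡ 3. → (15, 3)
8P: (15, 3) + (14, 13). λ = (13 - 3)/(14 - 15) ≡ 10/18 mod 19. 18⁻¹ ≡ 18 (mod 19), so λ ≡ 9.
  x = λ² - 15 - 14 = 81 - 29 ≡ 14; y = λ·(15 - 14) - 3 ≡ 6. → (14, 6)
9P: (14, 6) + (14, 13): same x and y₁ ≡ -y₂, so the sum is ∞.
9P = ∞, so the order is 9.

9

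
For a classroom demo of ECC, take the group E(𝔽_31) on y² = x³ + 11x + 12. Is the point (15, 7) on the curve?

yes

y² = 7² ≡ 18; x³ + 11x + 12 = 3552 ≡ 18 (mod 31). 18 = 18.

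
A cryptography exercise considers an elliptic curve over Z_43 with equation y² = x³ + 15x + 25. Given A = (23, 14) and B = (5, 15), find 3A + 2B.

First 3A:
Repeated addition: build up to 3A.
2A: tangent at (23, 14): λ = (3·23² + 15)/(2·14) ≡ 11/28. 28⁻¹ ≡ 20 (mod 43) since 28·20 = 560 ≡ 1, so λ ≡ 11·20 ≡ 5.
  x = λ² - 23 - 23 = 25 - 46 ≡ 22; y = λ·(23 - 22) - 14 ≡ 34. → (22, 34)
3A: (22, 34) + (23, 14). λ = (14 - 34)/(23 - 22) ≡ 23/1 mod 43. 1⁻¹ ≡ 1 (mod 43), so λ ≡ 23.
  x = λ² - 22 - 23 = 529 - 45 ≡ 11; y = λ·(22 - 11) - 34 ≡ 4. → (11, 4)
3A = (11, 4).
Next 2B:
Repeated addition: build up to 2B.
2B: tangent at (5, 15): λ = (3·5² + 15)/(2·15) ≡ 4/30. 30⁻¹ ≡ 33 (mod 43) since 30·33 = 990 ≡ 1, so λ ≡ 4·33 ≡ 3.
  x = λ² - 5 - 5 = 9 - 10 ≡ 42; y = λ·(5 - 42) - 15 ≡ 3. → (42, 3)
2B = (42, 3).
Finally 3A + 2B:
(11, 4) + (42, 3). λ = (3 - 4)/(42 - 11) ≡ 42/31 mod 43. 31⁻¹ ≡ 25 (mod 43) since 31·25 = 775 ≡ 1, so λ ≡ 18.
  x = λ² - 11 - 42 = 324 - 53 ≡ 13; y = λ·(11 - 13) - 4 ≡ 3. → (13, 3)

(13, 3)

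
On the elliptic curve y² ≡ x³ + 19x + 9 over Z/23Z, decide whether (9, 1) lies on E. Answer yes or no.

y² = 1² ≡ 1; x³ + 19x + 9 = 909 ≡ 12 (mod 23). 1 ≠ 12.

no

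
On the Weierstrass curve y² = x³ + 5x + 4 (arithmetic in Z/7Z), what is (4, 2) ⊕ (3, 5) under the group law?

(2, 6)

(4, 2) + (3, 5). λ = (5 - 2)/(3 - 4) ≡ 3/6 mod 7. 6⁻¹ ≡ 6 (mod 7), so λ ≡ 4.
  x = λ² - 4 - 3 = 16 - 7 ≡ 2; y = λ·(4 - 2) - 2 ≡ 6. → (2, 6)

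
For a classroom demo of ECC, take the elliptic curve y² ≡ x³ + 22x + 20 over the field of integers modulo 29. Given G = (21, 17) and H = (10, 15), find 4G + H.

(21, 17)

First 4G:
Double-and-add on 4 = (100)₂. Start with G = (21, 17) for the leading 1-bit.
double: tangent at (21, 17): λ = (3·21² + 22)/(2·17) ≡ 11/5. 5⁻¹ ≡ 6 (mod 29), so λ ≡ 11·6 ≡ 8.
  x = λ² - 21 - 21 = 64 - 42 ≡ 22; y = λ·(21 - 22) - 17 ≡ 4. → (22, 4)
double: tangent at (22, 4): λ = (3·22² + 22)/(2·4) ≡ 24/8. 8⁻¹ ≡ 11 (mod 29) since 8·11 = 88 ≡ 1, so λ ≡ 24·11 ≡ 3.
  x = λ² - 22 - 22 = 9 - 44 ≡ 23; y = λ·(22 - 23) - 4 ≡ 22. → (23, 22)
4G = (23, 22).
Finally 4G + H:
(23, 22) + (10, 15). λ = (15 - 22)/(10 - 23) ≡ 22/16 mod 29. 16⁻¹ ≡ 20 (mod 29), so λ ≡ 5.
  x = λ² - 23 - 10 = 25 - 33 ≡ 21; y = λ·(23 - 21) - 22 ≡ 17. → (21, 17)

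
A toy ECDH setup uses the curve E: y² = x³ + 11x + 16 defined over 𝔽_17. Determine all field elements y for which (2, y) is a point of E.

x³ + 11x + 16 = 46 ≡ 12 (mod 17).
12 is a non-residue mod 17; no y exists.

none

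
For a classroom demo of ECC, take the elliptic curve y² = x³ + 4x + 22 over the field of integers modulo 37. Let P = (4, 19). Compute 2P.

(32, 5)

tangent at (4, 19): λ = (3·4² + 4)/(2·19) ≡ 15/1. 1⁻¹ ≡ 1 (mod 37), so λ ≡ 15·1 ≡ 15.
  x = λ² - 4 - 4 = 225 - 8 ≡ 32; y = λ·(4 - 32) - 19 ≡ 5. → (32, 5)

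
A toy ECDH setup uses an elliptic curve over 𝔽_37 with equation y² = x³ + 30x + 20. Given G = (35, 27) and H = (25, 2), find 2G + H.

(35, 10)

First 2G:
Repeated addition: build up to 2G.
2G: tangent at (35, 27): λ = (3·35² + 30)/(2·27) ≡ 5/17. 17⁻¹ ≡ 24 (mod 37), so λ ≡ 5·24 ≡ 9.
  x = λ² - 35 - 35 = 81 - 70 ≡ 11; y = λ·(35 - 11) - 27 ≡ 4. → (11, 4)
2G = (11, 4).
Finally 2G + H:
(11, 4) + (25, 2). λ = (2 - 4)/(25 - 11) ≡ 35/14 mod 37. 14⁻¹ ≡ 8 (mod 37) since 14·8 = 112 ≡ 1, so λ ≡ 21.
  x = λ² - 11 - 25 = 441 - 36 ≡ 35; y = λ·(11 - 35) - 4 ≡ 10. → (35, 10)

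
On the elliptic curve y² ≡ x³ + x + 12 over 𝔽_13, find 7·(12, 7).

(1, 1)

Write G = (12, 7).
Repeated addition: build up to 7G.
2G: tangent at (12, 7): λ = (3·12² + 1)/(2·7) ≡ 4/1. 1⁻¹ ≡ 1 (mod 13), so λ ≡ 4·1 ≡ 4.
  x = λ² - 12 - 12 = 16 - 24 ≡ 5; y = λ·(12 - 5) - 7 ≡ 8. → (5, 8)
3G: (5, 8) + (12, 7). λ = (7 - 8)/(12 - 5) ≡ 12/7 mod 13. 7⁻¹ ≡ 2 (mod 13), so λ ≡ 11.
  x = λ² - 5 - 12 = 121 - 17 ≡ 0; y = λ·(5 - 0) - 8 ≡ 8. → (0, 8)
4G: (0, 8) + (12, 7). λ = (7 - 8)/(12 - 0) ≡ 12/12 mod 13. 12⁻¹ ≡ 12 (mod 13) since 12·12 = 144 ≡ 1, so λ ≡ 1.
  x = λ² - 0 - 12 = 1 - 12 ≡ 2; y = λ·(0 - 2) - 8 ≡ 3. → (2, 3)
5G: (2, 3) + (12, 7). λ = (7 - 3)/(12 - 2) ≡ 4/10 mod 13. 10⁻¹ ≡ 4 (mod 13) since 10·4 = 40 ≡ 1, so λ ≡ 3.
  x = λ² - 2 - 12 = 9 - 14 ≡ 8; y = λ·(2 - 8) - 3 ≡ 5. → (8, 5)
6G: (8, 5) + (12, 7). λ = (7 - 5)/(12 - 8) ≡ 2/4 mod 13. 4⁻¹ ≡ 10 (mod 13), so λ ≡ 7.
  x = λ² - 8 - 12 = 49 - 20 ≡ 3; y = λ·(8 - 3) - 5 ≡ 4. → (3, 4)
7G: (3, 4) + (12, 7). λ = (7 - 4)/(12 - 3) ≡ 3/9 mod 13. 9⁻¹ ≡ 3 (mod 13), so λ ≡ 9.
  x = λ² - 3 - 12 = 81 - 15 ≡ 1; y = λ·(3 - 1) - 4 ≡ 1. → (1, 1)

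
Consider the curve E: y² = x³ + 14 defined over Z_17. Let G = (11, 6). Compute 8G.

(11, 11)

Double-and-add on 8 = (1000)₂. Start with G = (11, 6) for the leading 1-bit.
double: tangent at (11, 6): λ = (3·11² + 0)/(2·6) ≡ 6/12. 12⁻¹ ≡ 10 (mod 17) since 12·10 = 120 ≡ 1, so λ ≡ 6·10 ≡ 9.
  x = λ² - 11 - 11 = 81 - 22 ≡ 8; y = λ·(11 - 8) - 6 ≡ 4. → (8, 4)
double: tangent at (8, 4): λ = (3·8² + 0)/(2·4) ≡ 5/8. 8⁻¹ ≡ 15 (mod 17), so λ ≡ 5·15 ≡ 7.
  x = λ² - 8 - 8 = 49 - 16 ≡ 16; y = λ·(8 - 16) - 4 ≡ 8. → (16, 8)
double: tangent at (16, 8): λ = (3·16² + 0)/(2·8) ≡ 3/16. 16⁻¹ ≡ 16 (mod 17), so λ ≡ 3·16 ≡ 14.
  x = λ² - 16 - 16 = 196 - 32 ≡ 11; y = λ·(16 - 11) - 8 ≡ 11. → (11, 11)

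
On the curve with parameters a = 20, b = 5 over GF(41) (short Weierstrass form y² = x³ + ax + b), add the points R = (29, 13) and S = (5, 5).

(29, 13) + (5, 5). λ = (5 - 13)/(5 - 29) ≡ 33/17 mod 41. 17⁻¹ ≡ 29 (mod 41) since 17·29 = 493 ≡ 1, so λ ≡ 14.
  x = λ² - 29 - 5 = 196 - 34 ≡ 39; y = λ·(29 - 39) - 13 ≡ 11. → (39, 11)

(39, 11)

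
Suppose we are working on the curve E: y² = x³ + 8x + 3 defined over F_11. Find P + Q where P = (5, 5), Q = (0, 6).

(10, 7)

(5, 5) + (0, 6). λ = (6 - 5)/(0 - 5) ≡ 1/6 mod 11. 6⁻¹ ≡ 2 (mod 11), so λ ≡ 2.
  x = λ² - 5 - 0 = 4 - 5 ≡ 10; y = λ·(5 - 10) - 5 ≡ 7. → (10, 7)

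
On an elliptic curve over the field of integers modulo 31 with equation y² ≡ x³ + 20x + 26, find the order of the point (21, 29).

2P: tangent at (21, 29): λ = (3·21² + 20)/(2·29) ≡ 10/27. 27⁻¹ ≡ 23 (mod 31) since 27·23 = 621 ≡ 1, so λ ≡ 10·23 ≡ 13.
  x = λ² - 21 - 21 = 169 - 42 ≡ 3; y = λ·(21 - 3) - 29 ≡ 19. → (3, 19)
3P: (3, 19) + (21, 29). λ = (29 - 19)/(21 - 3) ≡ 10/18 mod 31. 18⁻¹ ≡ 19 (mod 31) since 18·19 = 342 ≡ 1, so λ ≡ 4.
  x = λ² - 3 - 21 = 16 - 24 ≡ 23; y = λ·(3 - 23) - 19 ≡ 25. → (23, 25)
4P: (23, 25) + (21, 29). λ = (29 - 25)/(21 - 23) ≡ 4/29 mod 31. 29⁻¹ ≡ 15 (mod 31), so λ ≡ 29.
  x = λ² - 23 - 21 = 841 - 44 ≡ 22; y = λ·(23 - 22) - 25 ≡ 4. → (22, 4)
5P: (22, 4) + (21, 29). λ = (29 - 4)/(21 - 22) ≡ 25/30 mod 31. 30⁻¹ ≡ 30 (mod 31), so λ ≡ 6.
  x = λ² - 22 - 21 = 36 - 43 ≡ 24; y = λ·(22 - 24) - 4 ≡ 15. → (24, 15)
6P: (24, 15) + (21, 29). λ = (29 - 15)/(21 - 24) ≡ 14/28 mod 31. 28⁻¹ ≡ 10 (mod 31), so λ ≡ 16.
  x = λ² - 24 - 21 = 256 - 45 ≡ 25; y = λ·(24 - 25) - 15 ≡ 0. → (25, 0)
7P: (25, 0) + (21, 29). λ = (29 - 0)/(21 - 25) ≡ 29/27 mod 31. 27⁻¹ ≡ 23 (mod 31) since 27·23 = 621 ≡ 1, so λ ≡ 16.
  x = λ² - 25 - 21 = 256 - 46 ≡ 24; y = λ·(25 - 24) - 0 ≡ 16. → (24, 16)
8P: (24, 16) + (21, 29). λ = (29 - 16)/(21 - 24) ≡ 13/28 mod 31. 28⁻¹ ≡ 10 (mod 31), so λ ≡ 6.
  x = λ² - 24 - 21 = 36 - 45 ≡ 22; y = λ·(24 - 22) - 16 ≡ 27. → (22, 27)
9P: (22, 27) + (21, 29). λ = (29 - 27)/(21 - 22) ≡ 2/30 mod 31. 30⁻¹ ≡ 30 (mod 31), so λ ≡ 29.
  x = λ² - 22 - 21 = 841 - 43 ≡ 23; y = λ·(22 - 23) - 27 ≡ 6. → (23, 6)
10P: (23, 6) + (21, 29). λ = (29 - 6)/(21 - 23) ≡ 23/29 mod 31. 29⁻¹ ≡ 15 (mod 31) since 29·15 = 435 ≡ 1, so λ ≡ 4.
  x = λ² - 23 - 21 = 16 - 44 ≡ 3; y = λ·(23 - 3) - 6 ≡ 12. → (3, 12)
11P: (3, 12) + (21, 29). λ = (29 - 12)/(21 - 3) ≡ 17/18 mod 31. 18⁻¹ ≡ 19 (mod 31), so λ ≡ 13.
  x = λ² - 3 - 21 = 169 - 24 ≡ 21; y = λ·(3 - 21) - 12 ≡ 2. → (21, 2)
12P: (21, 2) + (21, 29): same x and y₁ ≡ -y₂, so the sum is O.
12P = O, so the order is 12.

12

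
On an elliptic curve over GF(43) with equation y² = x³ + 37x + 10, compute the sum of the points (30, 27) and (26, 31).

(30, 27) + (26, 31). λ = (31 - 27)/(26 - 30) ≡ 4/39 mod 43. 39⁻¹ ≡ 32 (mod 43) since 39·32 = 1248 ≡ 1, so λ ≡ 42.
  x = λ² - 30 - 26 = 1764 - 56 ≡ 31; y = λ·(30 - 31) - 27 ≡ 17. → (31, 17)

(31, 17)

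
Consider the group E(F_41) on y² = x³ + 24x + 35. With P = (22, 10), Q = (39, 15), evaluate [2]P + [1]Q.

First 2P:
Repeated addition: build up to 2P.
2P: tangent at (22, 10): λ = (3·22² + 24)/(2·10) ≡ 0/20. 20⁻¹ ≡ 39 (mod 41), so λ ≡ 0·39 ≡ 0.
  x = λ² - 22 - 22 = 0 - 44 ≡ 38; y = λ·(22 - 38) - 10 ≡ 31. → (38, 31)
2P = (38, 31).
Finally 2P + Q:
(38, 31) + (39, 15). λ = (15 - 31)/(39 - 38) ≡ 25/1 mod 41. 1⁻¹ ≡ 1 (mod 41) since 1·1 = 1 ≡ 1, so λ ≡ 25.
  x = λ² - 38 - 39 = 625 - 77 ≡ 15; y = λ·(38 - 15) - 31 ≡ 11. → (15, 11)

(15, 11)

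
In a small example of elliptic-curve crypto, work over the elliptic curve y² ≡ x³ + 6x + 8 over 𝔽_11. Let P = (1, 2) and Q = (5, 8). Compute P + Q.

(1, 2) + (5, 8). λ = (8 - 2)/(5 - 1) ≡ 6/4 mod 11. 4⁻¹ ≡ 3 (mod 11), so λ ≡ 7.
  x = λ² - 1 - 5 = 49 - 6 ≡ 10; y = λ·(1 - 10) - 2 ≡ 1. → (10, 1)

(10, 1)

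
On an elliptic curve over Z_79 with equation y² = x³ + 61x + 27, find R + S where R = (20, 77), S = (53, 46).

(61, 7)

(20, 77) + (53, 46). λ = (46 - 77)/(53 - 20) ≡ 48/33 mod 79. 33⁻¹ ≡ 12 (mod 79), so λ ≡ 23.
  x = λ² - 20 - 53 = 529 - 73 ≡ 61; y = λ·(20 - 61) - 77 ≡ 7. → (61, 7)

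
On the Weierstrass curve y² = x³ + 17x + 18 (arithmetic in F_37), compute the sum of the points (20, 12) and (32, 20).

(6, 22)

(20, 12) + (32, 20). λ = (20 - 12)/(32 - 20) ≡ 8/12 mod 37. 12⁻¹ ≡ 34 (mod 37), so λ ≡ 13.
  x = λ² - 20 - 32 = 169 - 52 ≡ 6; y = λ·(20 - 6) - 12 ≡ 22. → (6, 22)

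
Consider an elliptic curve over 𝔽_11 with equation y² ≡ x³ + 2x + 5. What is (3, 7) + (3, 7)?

(8, 7)

tangent at (3, 7): λ = (3·3² + 2)/(2·7) ≡ 7/3. 3⁻¹ ≡ 4 (mod 11) since 3·4 = 12 ≡ 1, so λ ≡ 7·4 ≡ 6.
  x = λ² - 3 - 3 = 36 - 6 ≡ 8; y = λ·(3 - 8) - 7 ≡ 7. → (8, 7)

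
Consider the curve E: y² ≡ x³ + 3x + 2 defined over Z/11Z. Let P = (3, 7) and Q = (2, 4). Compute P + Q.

(4, 1)

(3, 7) + (2, 4). λ = (4 - 7)/(2 - 3) ≡ 8/10 mod 11. 10⁻¹ ≡ 10 (mod 11) since 10·10 = 100 ≡ 1, so λ ≡ 3.
  x = λ² - 3 - 2 = 9 - 5 ≡ 4; y = λ·(3 - 4) - 7 ≡ 1. → (4, 1)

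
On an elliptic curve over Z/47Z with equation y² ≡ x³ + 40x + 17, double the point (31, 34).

tangent at (31, 34): λ = (3·31² + 40)/(2·34) ≡ 9/21. 21⁻¹ ≡ 9 (mod 47) since 21·9 = 189 ≡ 1, so λ ≡ 9·9 ≡ 34.
  x = λ² - 31 - 31 = 1156 - 62 ≡ 13; y = λ·(31 - 13) - 34 ≡ 14. → (13, 14)

(13, 14)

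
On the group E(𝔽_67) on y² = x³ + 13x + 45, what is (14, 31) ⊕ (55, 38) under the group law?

(14, 31) + (55, 38). λ = (38 - 31)/(55 - 14) ≡ 7/41 mod 67. 41⁻¹ ≡ 18 (mod 67), so λ ≡ 59.
  x = λ² - 14 - 55 = 3481 - 69 ≡ 62; y = λ·(14 - 62) - 31 ≡ 18. → (62, 18)

(62, 18)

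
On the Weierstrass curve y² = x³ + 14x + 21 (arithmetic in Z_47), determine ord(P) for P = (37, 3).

10

2P: tangent at (37, 3): λ = (3·37² + 14)/(2·3) ≡ 32/6. 6⁻¹ ≡ 8 (mod 47), so λ ≡ 32·8 ≡ 21.
  x = λ² - 37 - 37 = 441 - 74 ≡ 38; y = λ·(37 - 38) - 3 ≡ 23. → (38, 23)
3P: (38, 23) + (37, 3). λ = (3 - 23)/(37 - 38) ≡ 27/46 mod 47. 46⁻¹ ≡ 46 (mod 47), so λ ≡ 20.
  x = λ² - 38 - 37 = 400 - 75 ≡ 43; y = λ·(38 - 43) - 23 ≡ 18. → (43, 18)
4P: (43, 18) + (37, 3). λ = (3 - 18)/(37 - 43) ≡ 32/41 mod 47. 41⁻¹ ≡ 39 (mod 47) since 41·39 = 1599 ≡ 1, so λ ≡ 26.
  x = λ² - 43 - 37 = 676 - 80 ≡ 32; y = λ·(43 - 32) - 18 ≡ 33. → (32, 33)
5P: (32, 33) + (37, 3). λ = (3 - 33)/(37 - 32) ≡ 17/5 mod 47. 5⁻¹ ≡ 19 (mod 47), so λ ≡ 41.
  x = λ² - 32 - 37 = 1681 - 69 ≡ 14; y = λ·(32 - 14) - 33 ≡ 0. → (14, 0)
6P: (14, 0) + (37, 3). λ = (3 - 0)/(37 - 14) ≡ 3/23 mod 47. 23⁻¹ ≡ 45 (mod 47) since 23·45 = 1035 ≡ 1, so λ ≡ 41.
  x = λ² - 14 - 37 = 1681 - 51 ≡ 32; y = λ·(14 - 32) - 0 ≡ 14. → (32, 14)
7P: (32, 14) + (37, 3). λ = (3 - 14)/(37 - 32) ≡ 36/5 mod 47. 5⁻¹ ≡ 19 (mod 47), so λ ≡ 26.
  x = λ² - 32 - 37 = 676 - 69 ≡ 43; y = λ·(32 - 43) - 14 ≡ 29. → (43, 29)
8P: (43, 29) + (37, 3). λ = (3 - 29)/(37 - 43) ≡ 21/41 mod 47. 41⁻¹ ≡ 39 (mod 47), so λ ≡ 20.
  x = λ² - 43 - 37 = 400 - 80 ≡ 38; y = λ·(43 - 38) - 29 ≡ 24. → (38, 24)
9P: (38, 24) + (37, 3). λ = (3 - 24)/(37 - 38) ≡ 26/46 mod 47. 46⁻¹ ≡ 46 (mod 47), so λ ≡ 21.
  x = λ² - 38 - 37 = 441 - 75 ≡ 37; y = λ·(38 - 37) - 24 ≡ 44. → (37, 44)
10P: (37, 44) + (37, 3): same x and y₁ ≡ -y₂, so the sum is ∞.
10P = ∞, so the order is 10.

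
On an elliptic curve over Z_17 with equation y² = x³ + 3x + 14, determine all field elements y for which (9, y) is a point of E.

x³ + 3x + 14 = 770 ≡ 5 (mod 17).
5 is a non-residue mod 17; no y exists.

none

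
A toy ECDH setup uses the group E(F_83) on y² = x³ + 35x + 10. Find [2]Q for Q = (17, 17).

(15, 80)

tangent at (17, 17): λ = (3·17² + 35)/(2·17) ≡ 72/34. 34⁻¹ ≡ 22 (mod 83) since 34·22 = 748 ≡ 1, so λ ≡ 72·22 ≡ 7.
  x = λ² - 17 - 17 = 49 - 34 ≡ 15; y = λ·(17 - 15) - 17 ≡ 80. → (15, 80)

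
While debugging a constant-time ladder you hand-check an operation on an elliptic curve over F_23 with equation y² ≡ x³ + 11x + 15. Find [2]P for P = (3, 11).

(12, 9)

tangent at (3, 11): λ = (3·3² + 11)/(2·11) ≡ 15/22. 22⁻¹ ≡ 22 (mod 23), so λ ≡ 15·22 ≡ 8.
  x = λ² - 3 - 3 = 64 - 6 ≡ 12; y = λ·(3 - 12) - 11 ≡ 9. → (12, 9)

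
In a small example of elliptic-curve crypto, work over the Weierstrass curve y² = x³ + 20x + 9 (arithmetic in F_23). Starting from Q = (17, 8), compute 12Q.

Repeated addition: build up to 12Q.
2Q: tangent at (17, 8): λ = (3·17² + 20)/(2·8) ≡ 13/16. 16⁻¹ ≡ 13 (mod 23), so λ ≡ 13·13 ≡ 8.
  x = λ² - 17 - 17 = 64 - 34 ≡ 7; y = λ·(17 - 7) - 8 ≡ 3. → (7, 3)
3Q: (7, 3) + (17, 8). λ = (8 - 3)/(17 - 7) ≡ 5/10 mod 23. 10⁻¹ ≡ 7 (mod 23), so λ ≡ 12.
  x = λ² - 7 - 17 = 144 - 24 ≡ 5; y = λ·(7 - 5) - 3 ≡ 21. → (5, 21)
4Q: (5, 21) + (17, 8). λ = (8 - 21)/(17 - 5) ≡ 10/12 mod 23. 12⁻¹ ≡ 2 (mod 23), so λ ≡ 20.
  x = λ² - 5 - 17 = 400 - 22 ≡ 10; y = λ·(5 - 10) - 21 ≡ 17. → (10, 17)
5Q: (10, 17) + (17, 8). λ = (8 - 17)/(17 - 10) ≡ 14/7 mod 23. 7⁻¹ ≡ 10 (mod 23), so λ ≡ 2.
  x = λ² - 10 - 17 = 4 - 27 ≡ 0; y = λ·(10 - 0) - 17 ≡ 3. → (0, 3)
6Q: (0, 3) + (17, 8). λ = (8 - 3)/(17 - 0) ≡ 5/17 mod 23. 17⁻¹ ≡ 19 (mod 23), so λ ≡ 3.
  x = λ² - 0 - 17 = 9 - 17 ≡ 15; y = λ·(0 - 15) - 3 ≡ 21. → (15, 21)
7Q: (15, 21) + (17, 8). λ = (8 - 21)/(17 - 15) ≡ 10/2 mod 23. 2⁻¹ ≡ 12 (mod 23), so λ ≡ 5.
  x = λ² - 15 - 17 = 25 - 32 ≡ 16; y = λ·(15 - 16) - 21 ≡ 20. → (16, 20)
8Q: (16, 20) + (17, 8). λ = (8 - 20)/(17 - 16) ≡ 11/1 mod 23. 1⁻¹ ≡ 1 (mod 23), so λ ≡ 11.
  x = λ² - 16 - 17 = 121 - 33 ≡ 19; y = λ·(16 - 19) - 20 ≡ 16. → (19, 16)
9Q: (19, 16) + (17, 8). λ = (8 - 16)/(17 - 19) ≡ 15/21 mod 23. 21⁻¹ ≡ 11 (mod 23), so λ ≡ 4.
  x = λ² - 19 - 17 = 16 - 36 ≡ 3; y = λ·(19 - 3) - 16 ≡ 2. → (3, 2)
10Q: (3, 2) + (17, 8). λ = (8 - 2)/(17 - 3) ≡ 6/14 mod 23. 14⁻¹ ≡ 5 (mod 23), so λ ≡ 7.
  x = λ² - 3 - 17 = 49 - 20 ≡ 6; y = λ·(3 - 6) - 2 ≡ 0. → (6, 0)
11Q: (6, 0) + (17, 8). λ = (8 - 0)/(17 - 6) ≡ 8/11 mod 23. 11⁻¹ ≡ 21 (mod 23), so λ ≡ 7.
  x = λ² - 6 - 17 = 49 - 23 ≡ 3; y = λ·(6 - 3) - 0 ≡ 21. → (3, 21)
12Q: (3, 21) + (17, 8). λ = (8 - 21)/(17 - 3) ≡ 10/14 mod 23. 14⁻¹ ≡ 5 (mod 23), so λ ≡ 4.
  x = λ² - 3 - 17 = 16 - 20 ≡ 19; y = λ·(3 - 19) - 21 ≡ 7. → (19, 7)

(19, 7)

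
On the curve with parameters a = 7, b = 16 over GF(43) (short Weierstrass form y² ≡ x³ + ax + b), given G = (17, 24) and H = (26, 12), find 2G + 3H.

(8, 5)

First 2G:
Repeated addition: build up to 2G.
2G: tangent at (17, 24): λ = (3·17² + 7)/(2·24) ≡ 14/5. 5⁻¹ ≡ 26 (mod 43), so λ ≡ 14·26 ≡ 20.
  x = λ² - 17 - 17 = 400 - 34 ≡ 22; y = λ·(17 - 22) - 24 ≡ 5. → (22, 5)
2G = (22, 5).
Next 3H:
Repeated addition: build up to 3H.
2H: tangent at (26, 12): λ = (3·26² + 7)/(2·12) ≡ 14/24. 24⁻¹ ≡ 9 (mod 43), so λ ≡ 14·9 ≡ 40.
  x = λ² - 26 - 26 = 1600 - 52 ≡ 0; y = λ·(26 - 0) - 12 ≡ 39. → (0, 39)
3H: (0, 39) + (26, 12). λ = (12 - 39)/(26 - 0) ≡ 16/26 mod 43. 26⁻¹ ≡ 5 (mod 43), so λ ≡ 37.
  x = λ² - 0 - 26 = 1369 - 26 ≡ 10; y = λ·(0 - 10) - 39 ≡ 21. → (10, 21)
3H = (10, 21).
Finally 2G + 3H:
(22, 5) + (10, 21). λ = (21 - 5)/(10 - 22) ≡ 16/31 mod 43. 31⁻¹ ≡ 25 (mod 43), so λ ≡ 13.
  x = λ² - 22 - 10 = 169 - 32 ≡ 8; y = λ·(22 - 8) - 5 ≡ 5. → (8, 5)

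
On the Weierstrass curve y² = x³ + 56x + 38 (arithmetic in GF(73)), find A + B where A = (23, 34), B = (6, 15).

(21, 67)

(23, 34) + (6, 15). λ = (15 - 34)/(6 - 23) ≡ 54/56 mod 73. 56⁻¹ ≡ 30 (mod 73) since 56·30 = 1680 ≡ 1, so λ ≡ 14.
  x = λ² - 23 - 6 = 196 - 29 ≡ 21; y = λ·(23 - 21) - 34 ≡ 67. → (21, 67)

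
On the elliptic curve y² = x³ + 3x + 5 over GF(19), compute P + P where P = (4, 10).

(9, 1)

tangent at (4, 10): λ = (3·4² + 3)/(2·10) ≡ 13/1. 1⁻¹ ≡ 1 (mod 19), so λ ≡ 13·1 ≡ 13.
  x = λ² - 4 - 4 = 169 - 8 ≡ 9; y = λ·(4 - 9) - 10 ≡ 1. → (9, 1)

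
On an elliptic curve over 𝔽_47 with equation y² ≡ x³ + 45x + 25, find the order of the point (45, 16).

2P: tangent at (45, 16): λ = (3·45² + 45)/(2·16) ≡ 10/32. 32⁻¹ ≡ 25 (mod 47), so λ ≡ 10·25 ≡ 15.
  x = λ² - 45 - 45 = 225 - 90 ≡ 41; y = λ·(45 - 41) - 16 ≡ 44. → (41, 44)
3P: (41, 44) + (45, 16). λ = (16 - 44)/(45 - 41) ≡ 19/4 mod 47. 4⁻¹ ≡ 12 (mod 47), so λ ≡ 40.
  x = λ² - 41 - 45 = 1600 - 86 ≡ 10; y = λ·(41 - 10) - 44 ≡ 21. → (10, 21)
4P: (10, 21) + (45, 16). λ = (16 - 21)/(45 - 10) ≡ 42/35 mod 47. 35⁻¹ ≡ 43 (mod 47), so λ ≡ 20.
  x = λ² - 10 - 45 = 400 - 55 ≡ 16; y = λ·(10 - 16) - 21 ≡ 0. → (16, 0)
5P: (16, 0) + (45, 16). λ = (16 - 0)/(45 - 16) ≡ 16/29 mod 47. 29⁻¹ ≡ 13 (mod 47), so λ ≡ 20.
  x = λ² - 16 - 45 = 400 - 61 ≡ 10; y = λ·(16 - 10) - 0 ≡ 26. → (10, 26)
6P: (10, 26) + (45, 16). λ = (16 - 26)/(45 - 10) ≡ 37/35 mod 47. 35⁻¹ ≡ 43 (mod 47), so λ ≡ 40.
  x = λ² - 10 - 45 = 1600 - 55 ≡ 41; y = λ·(10 - 41) - 26 ≡ 3. → (41, 3)
7P: (41, 3) + (45, 16). λ = (16 - 3)/(45 - 41) ≡ 13/4 mod 47. 4⁻¹ ≡ 12 (mod 47), so λ ≡ 15.
  x = λ² - 41 - 45 = 225 - 86 ≡ 45; y = λ·(41 - 45) - 3 ≡ 31. → (45, 31)
8P: (45, 31) + (45, 16): same x and y₁ ≡ -y₂, so the sum is 𝒪.
8P = 𝒪, so the order is 8.

8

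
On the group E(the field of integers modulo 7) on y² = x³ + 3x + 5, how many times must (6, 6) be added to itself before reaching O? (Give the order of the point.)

7

2P: tangent at (6, 6): λ = (3·6² + 3)/(2·6) ≡ 6/5. 5⁻¹ ≡ 3 (mod 7), so λ ≡ 6·3 ≡ 4.
  x = λ² - 6 - 6 = 16 - 12 ≡ 4; y = λ·(6 - 4) - 6 ≡ 2. → (4, 2)
3P: (4, 2) + (6, 6). λ = (6 - 2)/(6 - 4) ≡ 4/2 mod 7. 2⁻¹ ≡ 4 (mod 7) since 2·4 = 8 ≡ 1, so λ ≡ 2.
  x = λ² - 4 - 6 = 4 - 10 ≡ 1; y = λ·(4 - 1) - 2 ≡ 4. → (1, 4)
4P: (1, 4) + (6, 6). λ = (6 - 4)/(6 - 1) ≡ 2/5 mod 7. 5⁻¹ ≡ 3 (mod 7), so λ ≡ 6.
  x = λ² - 1 - 6 = 36 - 7 ≡ 1; y = λ·(1 - 1) - 4 ≡ 3. → (1, 3)
5P: (1, 3) + (6, 6). λ = (6 - 3)/(6 - 1) ≡ 3/5 mod 7. 5⁻¹ ≡ 3 (mod 7), so λ ≡ 2.
  x = λ² - 1 - 6 = 4 - 7 ≡ 4; y = λ·(1 - 4) - 3 ≡ 5. → (4, 5)
6P: (4, 5) + (6, 6). λ = (6 - 5)/(6 - 4) ≡ 1/2 mod 7. 2⁻¹ ≡ 4 (mod 7) since 2·4 = 8 ≡ 1, so λ ≡ 4.
  x = λ² - 4 - 6 = 16 - 10 ≡ 6; y = λ·(4 - 6) - 5 ≡ 1. → (6, 1)
7P: (6, 1) + (6, 6): same x and y₁ ≡ -y₂, so the sum is O.
7P = O, so the order is 7.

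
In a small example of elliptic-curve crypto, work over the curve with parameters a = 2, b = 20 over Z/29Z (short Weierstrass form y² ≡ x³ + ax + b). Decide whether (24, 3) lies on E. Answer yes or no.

no

y² = 3² ≡ 9; x³ + 2x + 20 = 13892 ≡ 1 (mod 29). 9 ≠ 1.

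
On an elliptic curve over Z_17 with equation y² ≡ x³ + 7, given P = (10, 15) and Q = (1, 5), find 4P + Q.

First 4P:
Double-and-add on 4 = (100)₂. Start with P = (10, 15) for the leading 1-bit.
double: tangent at (10, 15): λ = (3·10² + 0)/(2·15) ≡ 11/13. 13⁻¹ ≡ 4 (mod 17), so λ ≡ 11·4 ≡ 10.
  x = λ² - 10 - 10 = 100 - 20 ≡ 12; y = λ·(10 - 12) - 15 ≡ 16. → (12, 16)
double: tangent at (12, 16): λ = (3·12² + 0)/(2·16) ≡ 7/15. 15⁻¹ ≡ 8 (mod 17) since 15·8 = 120 ≡ 1, so λ ≡ 7·8 ≡ 5.
  x = λ² - 12 - 12 = 25 - 24 ≡ 1; y = λ·(12 - 1) - 16 ≡ 5. → (1, 5)
4P = (1, 5).
Finally 4P + Q:
tangent at (1, 5): λ = (3·1² + 0)/(2·5) ≡ 3/10. 10⁻¹ ≡ 12 (mod 17) since 10·12 = 120 ≡ 1, so λ ≡ 3·12 ≡ 2.
  x = λ² - 1 - 1 = 4 - 2 ≡ 2; y = λ·(1 - 2) - 5 ≡ 10. → (2, 10)

(2, 10)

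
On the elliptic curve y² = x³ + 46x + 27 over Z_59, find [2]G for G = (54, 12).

(22, 51)

tangent at (54, 12): λ = (3·54² + 46)/(2·12) ≡ 3/24. 24⁻¹ ≡ 32 (mod 59), so λ ≡ 3·32 ≡ 37.
  x = λ² - 54 - 54 = 1369 - 108 ≡ 22; y = λ·(54 - 22) - 12 ≡ 51. → (22, 51)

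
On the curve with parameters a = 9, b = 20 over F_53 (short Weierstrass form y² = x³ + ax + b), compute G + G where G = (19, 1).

(6, 48)

tangent at (19, 1): λ = (3·19² + 9)/(2·1) ≡ 32/2. 2⁻¹ ≡ 27 (mod 53) since 2·27 = 54 ≡ 1, so λ ≡ 32·27 ≡ 16.
  x = λ² - 19 - 19 = 256 - 38 ≡ 6; y = λ·(19 - 6) - 1 ≡ 48. → (6, 48)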